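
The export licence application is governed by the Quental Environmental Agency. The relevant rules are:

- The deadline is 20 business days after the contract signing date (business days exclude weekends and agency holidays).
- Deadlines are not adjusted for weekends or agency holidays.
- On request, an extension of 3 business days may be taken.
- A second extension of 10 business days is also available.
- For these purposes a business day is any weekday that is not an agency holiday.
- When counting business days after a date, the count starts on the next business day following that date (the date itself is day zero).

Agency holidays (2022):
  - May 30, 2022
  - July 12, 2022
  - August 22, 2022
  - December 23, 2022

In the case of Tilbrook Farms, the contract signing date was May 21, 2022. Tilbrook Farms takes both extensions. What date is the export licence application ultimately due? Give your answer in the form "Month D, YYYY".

July 7, 2022

20 business days after May 21, 2022, excluding weekends and holidays, is June 20, 2022.
June 20, 2022 falls on a Monday. The rules make no weekend/holiday allowance, so it remains June 20, 2022.
Counting 3 further business days from June 20, 2022 reaches June 23, 2022.
No adjustment is made for weekends or holidays, so June 23, 2022 stands.
Applying the 10-business-day extension: 10 business days after June 23, 2022 is July 7, 2022.
July 7, 2022 falls on a Thursday. The rules make no weekend/holiday allowance, so it remains July 7, 2022.
Final deadline: July 7, 2022.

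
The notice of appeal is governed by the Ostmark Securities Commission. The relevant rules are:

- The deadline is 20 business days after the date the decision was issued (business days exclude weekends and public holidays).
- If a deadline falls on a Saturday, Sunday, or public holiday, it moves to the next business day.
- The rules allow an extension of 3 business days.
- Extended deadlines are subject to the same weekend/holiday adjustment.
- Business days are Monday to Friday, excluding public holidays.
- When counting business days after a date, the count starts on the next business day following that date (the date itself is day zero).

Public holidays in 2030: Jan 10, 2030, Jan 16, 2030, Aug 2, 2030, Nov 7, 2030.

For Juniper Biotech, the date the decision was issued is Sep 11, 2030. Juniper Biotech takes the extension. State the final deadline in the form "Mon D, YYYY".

Starting the day after Sep 11, 2030 and counting 20 business days lands on Oct 9, 2030.
Since Oct 9, 2030 is a Wednesday and not a holiday, the date is unchanged.
The 3-business-day extension runs from Oct 9, 2030 to Oct 14, 2030.
Oct 14, 2030 is a Monday and not a listed holiday, so it stands.
The final due date is Oct 14, 2030.

Oct 14, 2030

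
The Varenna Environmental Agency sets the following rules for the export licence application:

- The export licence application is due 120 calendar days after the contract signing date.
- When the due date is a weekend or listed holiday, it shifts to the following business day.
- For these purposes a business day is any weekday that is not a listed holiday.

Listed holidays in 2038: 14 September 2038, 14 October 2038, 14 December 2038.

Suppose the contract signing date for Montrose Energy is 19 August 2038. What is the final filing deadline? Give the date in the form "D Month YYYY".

17 December 2038

120 calendar days after 19 August 2038 is 17 December 2038.
17 December 2038 is a Friday and not a listed holiday, so it stands.
Deadline: 17 December 2038.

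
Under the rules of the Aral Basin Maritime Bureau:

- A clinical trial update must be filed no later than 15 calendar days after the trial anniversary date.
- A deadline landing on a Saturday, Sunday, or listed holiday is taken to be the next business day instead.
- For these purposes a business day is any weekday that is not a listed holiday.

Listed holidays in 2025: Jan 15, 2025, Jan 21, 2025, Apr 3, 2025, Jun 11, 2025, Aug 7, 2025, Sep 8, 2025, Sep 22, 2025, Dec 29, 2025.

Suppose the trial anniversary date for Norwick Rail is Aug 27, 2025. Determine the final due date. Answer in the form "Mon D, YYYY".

Trigger date Aug 27, 2025 + 15 calendar days = Sep 11, 2025.
Sep 11, 2025 (Thursday) is already a business day.
Deadline: Sep 11, 2025.

Sep 11, 2025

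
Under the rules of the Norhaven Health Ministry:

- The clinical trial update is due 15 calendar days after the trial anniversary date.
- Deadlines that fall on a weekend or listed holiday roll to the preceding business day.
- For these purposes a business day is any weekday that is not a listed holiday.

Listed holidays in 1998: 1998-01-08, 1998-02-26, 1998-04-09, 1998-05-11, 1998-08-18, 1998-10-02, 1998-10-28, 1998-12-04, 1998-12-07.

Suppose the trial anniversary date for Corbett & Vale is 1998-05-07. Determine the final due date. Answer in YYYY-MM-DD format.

1998-05-22

Trigger date 1998-05-07 + 15 calendar days = 1998-05-22.
1998-05-22 (Friday) is already a business day.
So the filing is due 1998-05-22.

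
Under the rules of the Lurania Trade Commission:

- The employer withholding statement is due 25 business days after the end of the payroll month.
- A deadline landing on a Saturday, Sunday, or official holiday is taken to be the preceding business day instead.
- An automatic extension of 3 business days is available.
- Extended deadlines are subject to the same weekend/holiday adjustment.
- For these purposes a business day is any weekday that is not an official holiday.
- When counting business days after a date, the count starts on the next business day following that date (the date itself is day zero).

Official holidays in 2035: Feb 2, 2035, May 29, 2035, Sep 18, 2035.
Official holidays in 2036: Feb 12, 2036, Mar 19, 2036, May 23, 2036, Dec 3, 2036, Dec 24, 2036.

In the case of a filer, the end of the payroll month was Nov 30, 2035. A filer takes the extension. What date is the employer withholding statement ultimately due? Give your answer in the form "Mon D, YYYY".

25 business days after Nov 30, 2035, excluding weekends and holidays, is Jan 4, 2036.
Jan 4, 2036 is a Friday and not a listed holiday, so it stands.
Applying the 3-business-day extension: 3 business days after Jan 4, 2036 is Jan 9, 2036.
Since Jan 9, 2036 is a Wednesday and not a holiday, the date is unchanged.
Final deadline: Jan 9, 2036.

Jan 9, 2036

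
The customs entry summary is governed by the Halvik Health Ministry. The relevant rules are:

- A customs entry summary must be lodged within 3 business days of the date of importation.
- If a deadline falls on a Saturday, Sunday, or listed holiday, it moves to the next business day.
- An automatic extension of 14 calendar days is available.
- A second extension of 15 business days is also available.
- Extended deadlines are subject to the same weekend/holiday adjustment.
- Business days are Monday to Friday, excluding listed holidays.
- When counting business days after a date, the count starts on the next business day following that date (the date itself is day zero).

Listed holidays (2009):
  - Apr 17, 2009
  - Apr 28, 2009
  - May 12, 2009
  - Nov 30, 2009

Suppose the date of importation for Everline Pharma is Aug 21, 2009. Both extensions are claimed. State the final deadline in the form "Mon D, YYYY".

Sep 30, 2009

Counting 3 business days after Aug 21, 2009 (skipping weekends and listed holidays) reaches Aug 26, 2009.
Aug 26, 2009 falls on a Wednesday, which is a business day, so no adjustment is needed.
The 14-calendar-day extension moves the deadline from Aug 26, 2009 to Sep 9, 2009.
Sep 9, 2009 falls on a Wednesday, which is a business day, so no adjustment is needed.
Counting 15 further business days from Sep 9, 2009 reaches Sep 30, 2009.
Sep 30, 2009 (Wednesday) is already a business day.
The final due date is Sep 30, 2009.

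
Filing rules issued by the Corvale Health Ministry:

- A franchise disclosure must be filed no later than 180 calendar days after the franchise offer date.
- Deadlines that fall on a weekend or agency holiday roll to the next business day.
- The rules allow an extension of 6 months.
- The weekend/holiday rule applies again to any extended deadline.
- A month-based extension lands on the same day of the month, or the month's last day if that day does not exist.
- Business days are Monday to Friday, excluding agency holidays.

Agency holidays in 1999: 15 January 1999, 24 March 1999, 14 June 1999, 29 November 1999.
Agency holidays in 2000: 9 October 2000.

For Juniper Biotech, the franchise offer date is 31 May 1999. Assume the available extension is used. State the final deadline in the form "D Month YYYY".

30 May 2000

Trigger date 31 May 1999 + 180 calendar days = 27 November 1999.
27 November 1999 is a Saturday; the next business day is 30 November 1999 (Tuesday).
Applying the 6 months extension: 6 months after 30 November 1999 is 30 May 2000.
30 May 2000 falls on a Tuesday, which is a business day, so no adjustment is needed.
The final due date is 30 May 2000.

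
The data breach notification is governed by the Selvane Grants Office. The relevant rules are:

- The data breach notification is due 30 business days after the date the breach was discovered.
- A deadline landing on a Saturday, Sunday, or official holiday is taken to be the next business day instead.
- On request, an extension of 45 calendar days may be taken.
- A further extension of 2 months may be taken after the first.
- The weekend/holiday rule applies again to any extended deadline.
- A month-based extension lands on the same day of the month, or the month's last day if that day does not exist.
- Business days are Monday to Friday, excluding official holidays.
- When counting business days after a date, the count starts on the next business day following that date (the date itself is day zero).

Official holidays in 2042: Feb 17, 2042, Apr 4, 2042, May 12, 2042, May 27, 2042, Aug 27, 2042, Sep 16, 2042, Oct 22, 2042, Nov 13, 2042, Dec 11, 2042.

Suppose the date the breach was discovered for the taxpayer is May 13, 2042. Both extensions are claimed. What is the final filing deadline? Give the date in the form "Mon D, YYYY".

Starting the day after May 13, 2042 and counting 30 business days lands on Jun 25, 2042.
Jun 25, 2042 (Wednesday) is already a business day.
The 45-calendar-day extension moves the deadline from Jun 25, 2042 to Aug 9, 2042.
Aug 9, 2042 is a Saturday, so it moves to the next business day, Aug 11, 2042 (Monday).
The 2 months extension carries Aug 11, 2042 to Oct 11, 2042.
Oct 11, 2042 is a Saturday, so it moves to the next business day, Oct 13, 2042 (Monday).
So the filing is due Oct 13, 2042.

Oct 13, 2042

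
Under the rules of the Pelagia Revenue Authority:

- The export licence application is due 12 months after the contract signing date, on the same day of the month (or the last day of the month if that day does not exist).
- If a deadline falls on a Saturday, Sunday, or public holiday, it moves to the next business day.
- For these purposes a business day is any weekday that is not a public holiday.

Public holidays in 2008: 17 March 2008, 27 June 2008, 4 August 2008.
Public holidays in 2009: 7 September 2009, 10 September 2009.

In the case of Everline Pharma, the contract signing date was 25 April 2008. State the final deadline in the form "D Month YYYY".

27 April 2009

Moving 12 months forward from 25 April 2008 on the corresponding day gives 25 April 2009.
25 April 2009 is a Saturday; the next business day is 27 April 2009 (Monday).
Deadline: 27 April 2009.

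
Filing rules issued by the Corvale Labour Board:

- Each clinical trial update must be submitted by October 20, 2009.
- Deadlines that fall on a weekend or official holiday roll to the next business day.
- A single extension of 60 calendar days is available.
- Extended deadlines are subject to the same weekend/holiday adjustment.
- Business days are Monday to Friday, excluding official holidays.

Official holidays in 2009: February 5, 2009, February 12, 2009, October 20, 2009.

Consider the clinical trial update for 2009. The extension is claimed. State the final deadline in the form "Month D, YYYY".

December 21, 2009

Start from the fixed due date, October 20, 2009.
October 20, 2009 is a listed holiday, so it moves to the next business day, October 21, 2009 (Wednesday).
Applying the 60-calendar-day extension: October 21, 2009 + 60 days = December 20, 2009.
December 20, 2009 is a Sunday, so it moves to the next business day, December 21, 2009 (Monday).
Final deadline: December 21, 2009.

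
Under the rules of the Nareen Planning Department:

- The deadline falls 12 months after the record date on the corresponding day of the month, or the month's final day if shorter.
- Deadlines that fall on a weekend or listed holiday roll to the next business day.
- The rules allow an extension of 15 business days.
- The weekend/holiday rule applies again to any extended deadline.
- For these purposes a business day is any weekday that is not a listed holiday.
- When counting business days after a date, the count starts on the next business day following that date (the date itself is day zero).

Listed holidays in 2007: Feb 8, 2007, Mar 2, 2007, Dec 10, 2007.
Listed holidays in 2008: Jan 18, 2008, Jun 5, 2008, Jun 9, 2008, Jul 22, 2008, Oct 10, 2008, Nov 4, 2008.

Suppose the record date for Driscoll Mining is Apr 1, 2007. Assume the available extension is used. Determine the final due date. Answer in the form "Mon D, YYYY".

12 months after Apr 1, 2007, on the same day of the month, is Apr 1, 2008.
Since Apr 1, 2008 is a Tuesday and not a holiday, the date is unchanged.
Applying the 15-business-day extension: 15 business days after Apr 1, 2008 is Apr 22, 2008.
Since Apr 22, 2008 is a Tuesday and not a holiday, the date is unchanged.
Deadline: Apr 22, 2008.

Apr 22, 2008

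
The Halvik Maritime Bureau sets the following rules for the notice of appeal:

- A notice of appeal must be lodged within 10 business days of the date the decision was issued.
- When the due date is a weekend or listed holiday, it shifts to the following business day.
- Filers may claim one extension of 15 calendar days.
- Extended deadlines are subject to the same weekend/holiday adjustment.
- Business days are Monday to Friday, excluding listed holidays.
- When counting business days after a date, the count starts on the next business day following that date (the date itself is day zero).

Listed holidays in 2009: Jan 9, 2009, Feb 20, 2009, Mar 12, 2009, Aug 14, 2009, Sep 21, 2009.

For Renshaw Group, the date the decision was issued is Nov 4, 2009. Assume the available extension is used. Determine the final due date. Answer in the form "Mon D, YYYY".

10 business days after Nov 4, 2009, excluding weekends and holidays, is Nov 18, 2009.
Nov 18, 2009 is a Wednesday and not a listed holiday, so it stands.
Applying the 15-calendar-day extension: Nov 18, 2009 + 15 days = Dec 3, 2009.
Dec 3, 2009 falls on a Thursday, which is a business day, so no adjustment is needed.
So the filing is due Dec 3, 2009.

Dec 3, 2009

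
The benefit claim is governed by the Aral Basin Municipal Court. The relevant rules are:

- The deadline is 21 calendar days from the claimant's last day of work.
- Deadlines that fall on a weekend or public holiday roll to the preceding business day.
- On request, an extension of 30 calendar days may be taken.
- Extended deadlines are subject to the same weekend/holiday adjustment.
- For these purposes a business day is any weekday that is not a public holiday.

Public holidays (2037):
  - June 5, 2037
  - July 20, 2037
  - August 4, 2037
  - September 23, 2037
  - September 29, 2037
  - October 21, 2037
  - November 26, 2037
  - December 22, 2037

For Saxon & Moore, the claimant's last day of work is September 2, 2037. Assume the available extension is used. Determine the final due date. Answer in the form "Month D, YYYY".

21 calendar days after September 2, 2037 is September 23, 2037.
September 23, 2037 is a listed holiday; the preceding business day is September 22, 2037 (Tuesday).
The 30-calendar-day extension moves the deadline from September 22, 2037 to October 22, 2037.
Since October 22, 2037 is a Thursday and not a holiday, the date is unchanged.
The final due date is October 22, 2037.

October 22, 2037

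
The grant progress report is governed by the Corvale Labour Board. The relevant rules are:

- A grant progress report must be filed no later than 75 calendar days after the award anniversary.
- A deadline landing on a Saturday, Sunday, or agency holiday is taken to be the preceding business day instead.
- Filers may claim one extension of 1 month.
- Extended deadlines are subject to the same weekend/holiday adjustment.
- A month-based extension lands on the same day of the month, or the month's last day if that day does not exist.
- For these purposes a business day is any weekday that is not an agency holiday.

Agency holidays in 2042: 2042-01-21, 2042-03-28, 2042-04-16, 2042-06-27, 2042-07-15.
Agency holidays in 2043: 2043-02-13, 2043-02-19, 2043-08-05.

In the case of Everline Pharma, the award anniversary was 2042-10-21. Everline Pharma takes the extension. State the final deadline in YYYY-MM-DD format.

2043-02-02

Adding 75 calendar days to 2042-10-21 gives 2043-01-04.
2043-01-04 falls on a Sunday. Rolling to the preceding business day gives 2043-01-02, a Friday.
Add 1 month to 2043-01-02: 2043-02-02.
2043-02-02 (Monday) is already a business day.
The final due date is 2043-02-02.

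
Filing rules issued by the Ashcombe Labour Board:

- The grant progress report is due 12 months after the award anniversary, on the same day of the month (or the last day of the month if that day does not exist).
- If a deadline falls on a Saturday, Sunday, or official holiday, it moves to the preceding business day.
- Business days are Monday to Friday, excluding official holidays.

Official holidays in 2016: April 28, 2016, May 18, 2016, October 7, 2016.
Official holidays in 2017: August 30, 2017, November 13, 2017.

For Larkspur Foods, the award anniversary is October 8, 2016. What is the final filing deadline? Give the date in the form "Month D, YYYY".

Moving 12 months forward from October 8, 2016 on the corresponding day gives October 8, 2017.
October 8, 2017 is a Sunday; the preceding business day is October 6, 2017 (Friday).
Final deadline: October 6, 2017.

October 6, 2017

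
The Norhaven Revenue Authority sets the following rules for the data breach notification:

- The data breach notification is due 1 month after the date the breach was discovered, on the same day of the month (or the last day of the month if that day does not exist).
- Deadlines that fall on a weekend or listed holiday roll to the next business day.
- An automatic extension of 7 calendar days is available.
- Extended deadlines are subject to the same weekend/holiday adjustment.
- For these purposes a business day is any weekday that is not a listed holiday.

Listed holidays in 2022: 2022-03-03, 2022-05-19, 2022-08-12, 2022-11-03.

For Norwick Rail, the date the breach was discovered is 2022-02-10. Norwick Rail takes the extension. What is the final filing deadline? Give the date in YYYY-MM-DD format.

2022-03-17

1 month from 2022-02-10 is 2022-03-10.
Since 2022-03-10 is a Thursday and not a holiday, the date is unchanged.
The 7-calendar-day extension moves the deadline from 2022-03-10 to 2022-03-17.
Since 2022-03-17 is a Thursday and not a holiday, the date is unchanged.
Final deadline: 2022-03-17.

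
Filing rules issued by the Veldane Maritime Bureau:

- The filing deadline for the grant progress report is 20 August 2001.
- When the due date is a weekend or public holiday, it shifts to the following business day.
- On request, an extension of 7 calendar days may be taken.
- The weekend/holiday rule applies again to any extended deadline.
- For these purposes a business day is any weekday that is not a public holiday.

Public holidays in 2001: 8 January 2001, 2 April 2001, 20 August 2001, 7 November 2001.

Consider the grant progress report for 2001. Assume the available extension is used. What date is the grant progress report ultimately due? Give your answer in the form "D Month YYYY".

The statutory due date is 20 August 2001.
20 August 2001 is a listed holiday, so it moves to the next business day, 21 August 2001 (Tuesday).
The 7-calendar-day extension moves the deadline from 21 August 2001 to 28 August 2001.
Since 28 August 2001 is a Tuesday and not a holiday, the date is unchanged.
So the filing is due 28 August 2001.

28 August 2001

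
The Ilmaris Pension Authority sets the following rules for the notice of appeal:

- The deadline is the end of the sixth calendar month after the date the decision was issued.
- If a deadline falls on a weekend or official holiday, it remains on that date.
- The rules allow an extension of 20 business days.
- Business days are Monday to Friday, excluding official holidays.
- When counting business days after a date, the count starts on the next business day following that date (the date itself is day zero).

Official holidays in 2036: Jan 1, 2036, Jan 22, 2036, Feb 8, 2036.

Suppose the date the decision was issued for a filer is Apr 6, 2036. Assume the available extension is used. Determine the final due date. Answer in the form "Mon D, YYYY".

The sixth month after Apr 6, 2036 is October 2036, whose last day is Oct 31, 2036.
No adjustment is made for weekends or holidays, so Oct 31, 2036 stands.
Applying the 20-business-day extension: 20 business days after Oct 31, 2036 is Nov 28, 2036.
No adjustment is made for weekends or holidays, so Nov 28, 2036 stands.
Deadline: Nov 28, 2036.

Nov 28, 2036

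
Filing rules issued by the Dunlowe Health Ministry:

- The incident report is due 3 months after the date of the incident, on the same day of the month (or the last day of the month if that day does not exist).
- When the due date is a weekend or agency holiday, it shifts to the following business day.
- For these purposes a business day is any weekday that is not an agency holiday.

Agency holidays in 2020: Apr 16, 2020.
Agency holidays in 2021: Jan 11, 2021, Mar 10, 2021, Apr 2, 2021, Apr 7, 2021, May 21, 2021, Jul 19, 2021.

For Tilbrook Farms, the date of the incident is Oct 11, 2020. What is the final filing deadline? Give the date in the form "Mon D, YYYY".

Jan 12, 2021

Moving 3 months forward from Oct 11, 2020 on the corresponding day gives Jan 11, 2021.
Because Jan 11, 2021 is a listed holiday, the deadline becomes Jan 12, 2021 (Tuesday).
The final due date is Jan 12, 2021.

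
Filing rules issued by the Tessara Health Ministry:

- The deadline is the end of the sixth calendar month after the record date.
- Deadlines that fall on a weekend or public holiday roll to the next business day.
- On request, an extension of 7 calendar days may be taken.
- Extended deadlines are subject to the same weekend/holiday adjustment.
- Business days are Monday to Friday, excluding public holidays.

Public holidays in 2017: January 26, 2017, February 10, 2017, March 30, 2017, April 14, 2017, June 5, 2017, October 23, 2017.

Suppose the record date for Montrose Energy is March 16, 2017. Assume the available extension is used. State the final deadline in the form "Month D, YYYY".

6 months after March 16, 2017 is September 2017; that month ends on September 30, 2017.
September 30, 2017 is a Saturday; the next business day is October 2, 2017 (Monday).
The 7-calendar-day extension moves the deadline from October 2, 2017 to October 9, 2017.
October 9, 2017 is a Monday and not a listed holiday, so it stands.
So the filing is due October 9, 2017.

October 9, 2017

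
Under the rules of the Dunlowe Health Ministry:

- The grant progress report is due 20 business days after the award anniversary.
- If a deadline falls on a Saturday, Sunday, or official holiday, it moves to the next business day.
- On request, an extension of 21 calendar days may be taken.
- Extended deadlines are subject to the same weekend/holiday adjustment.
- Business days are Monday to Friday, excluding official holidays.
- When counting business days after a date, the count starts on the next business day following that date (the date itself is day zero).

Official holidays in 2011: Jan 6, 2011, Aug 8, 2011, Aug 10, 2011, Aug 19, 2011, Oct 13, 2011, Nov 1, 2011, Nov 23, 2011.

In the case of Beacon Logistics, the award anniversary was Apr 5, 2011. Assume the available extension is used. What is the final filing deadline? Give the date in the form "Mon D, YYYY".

May 24, 2011

Starting the day after Apr 5, 2011 and counting 20 business days lands on May 3, 2011.
Since May 3, 2011 is a Tuesday and not a holiday, the date is unchanged.
The 21-calendar-day extension moves the deadline from May 3, 2011 to May 24, 2011.
May 24, 2011 falls on a Tuesday, which is a business day, so no adjustment is needed.
Deadline: May 24, 2011.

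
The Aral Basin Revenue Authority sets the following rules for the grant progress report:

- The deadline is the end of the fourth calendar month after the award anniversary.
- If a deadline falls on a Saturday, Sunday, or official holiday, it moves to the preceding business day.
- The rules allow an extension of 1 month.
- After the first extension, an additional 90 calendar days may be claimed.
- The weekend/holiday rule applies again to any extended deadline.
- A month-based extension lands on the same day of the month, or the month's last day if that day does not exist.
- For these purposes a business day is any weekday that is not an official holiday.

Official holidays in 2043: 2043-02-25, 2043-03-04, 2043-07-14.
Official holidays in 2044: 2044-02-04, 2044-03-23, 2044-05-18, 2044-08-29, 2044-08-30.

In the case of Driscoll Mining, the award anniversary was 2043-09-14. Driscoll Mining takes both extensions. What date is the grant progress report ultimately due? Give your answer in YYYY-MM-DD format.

The fourth month after 2043-09-14 is January 2044, whose last day is 2044-01-31.
2044-01-31 is a Sunday; the preceding business day is 2044-01-29 (Friday).
The 1 month extension carries 2044-01-29 to 2044-02-29.
2044-02-29 falls on a Monday, which is a business day, so no adjustment is needed.
Applying the 90-calendar-day extension: 2044-02-29 + 90 days = 2044-05-29.
2044-05-29 is a Sunday, so it moves to the preceding business day, 2044-05-27 (Friday).
Final deadline: 2044-05-27.

2044-05-27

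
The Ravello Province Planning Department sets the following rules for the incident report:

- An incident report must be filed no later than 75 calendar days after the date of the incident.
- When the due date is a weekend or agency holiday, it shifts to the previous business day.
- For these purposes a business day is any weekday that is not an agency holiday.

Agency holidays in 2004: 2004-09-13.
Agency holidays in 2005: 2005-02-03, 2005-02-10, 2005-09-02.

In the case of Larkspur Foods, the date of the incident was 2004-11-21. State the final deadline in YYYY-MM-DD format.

75 calendar days after 2004-11-21 is 2005-02-04.
2005-02-04 is a Friday and not a listed holiday, so it stands.
Final deadline: 2005-02-04.

2005-02-04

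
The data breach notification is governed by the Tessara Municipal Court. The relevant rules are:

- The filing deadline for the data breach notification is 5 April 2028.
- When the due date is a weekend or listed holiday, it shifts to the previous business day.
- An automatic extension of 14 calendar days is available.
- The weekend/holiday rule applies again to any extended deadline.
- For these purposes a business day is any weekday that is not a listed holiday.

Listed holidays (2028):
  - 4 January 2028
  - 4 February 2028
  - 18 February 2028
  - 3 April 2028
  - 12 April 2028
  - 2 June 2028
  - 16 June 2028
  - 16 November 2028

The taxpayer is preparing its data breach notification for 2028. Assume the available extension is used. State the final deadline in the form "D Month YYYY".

The statutory due date is 5 April 2028.
5 April 2028 (Wednesday) is already a business day.
Applying the 14-calendar-day extension: 5 April 2028 + 14 days = 19 April 2028.
Since 19 April 2028 is a Wednesday and not a holiday, the date is unchanged.
The final due date is 19 April 2028.

19 April 2028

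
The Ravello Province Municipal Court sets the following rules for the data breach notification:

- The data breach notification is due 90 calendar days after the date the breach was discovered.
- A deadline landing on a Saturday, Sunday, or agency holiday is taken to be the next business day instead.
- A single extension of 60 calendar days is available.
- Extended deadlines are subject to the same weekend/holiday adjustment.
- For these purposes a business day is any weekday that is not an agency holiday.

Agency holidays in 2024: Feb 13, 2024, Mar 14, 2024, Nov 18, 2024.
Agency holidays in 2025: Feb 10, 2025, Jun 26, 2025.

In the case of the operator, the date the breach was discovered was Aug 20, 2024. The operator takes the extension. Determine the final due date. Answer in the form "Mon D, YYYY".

Adding 90 calendar days to Aug 20, 2024 gives Nov 18, 2024.
Nov 18, 2024 is a listed holiday, so it moves to the next business day, Nov 19, 2024 (Tuesday).
Add the 60 calendar-day extension to Nov 19, 2024: Jan 18, 2025.
Because Jan 18, 2025 is a Saturday, the deadline becomes Jan 20, 2025 (Monday).
Final deadline: Jan 20, 2025.

Jan 20, 2025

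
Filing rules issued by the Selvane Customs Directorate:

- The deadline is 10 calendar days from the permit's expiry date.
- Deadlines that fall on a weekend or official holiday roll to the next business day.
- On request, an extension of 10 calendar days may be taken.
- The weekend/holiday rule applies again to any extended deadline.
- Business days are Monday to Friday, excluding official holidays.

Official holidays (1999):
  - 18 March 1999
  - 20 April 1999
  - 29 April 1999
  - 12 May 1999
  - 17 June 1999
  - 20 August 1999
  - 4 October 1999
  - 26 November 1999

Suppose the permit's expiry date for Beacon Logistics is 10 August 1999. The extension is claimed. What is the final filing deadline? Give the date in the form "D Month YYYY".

10 calendar days after 10 August 1999 is 20 August 1999.
Because 20 August 1999 is a listed holiday, the deadline becomes 23 August 1999 (Monday).
With the 10-day extension, 23 August 1999 becomes 2 September 1999.
2 September 1999 (Thursday) is already a business day.
Final deadline: 2 September 1999.

2 September 1999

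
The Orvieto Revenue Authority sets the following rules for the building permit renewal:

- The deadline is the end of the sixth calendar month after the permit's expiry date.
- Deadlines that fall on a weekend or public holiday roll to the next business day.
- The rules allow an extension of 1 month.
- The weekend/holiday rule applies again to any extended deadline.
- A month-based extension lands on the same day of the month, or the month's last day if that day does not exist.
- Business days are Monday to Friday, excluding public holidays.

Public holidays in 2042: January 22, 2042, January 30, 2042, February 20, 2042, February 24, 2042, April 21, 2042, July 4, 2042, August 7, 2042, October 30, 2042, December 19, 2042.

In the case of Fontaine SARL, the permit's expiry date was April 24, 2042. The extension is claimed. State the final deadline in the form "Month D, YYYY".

The sixth month after April 24, 2042 is October 2042, whose last day is October 31, 2042.
October 31, 2042 is a Friday and not a listed holiday, so it stands.
The 1 month extension carries October 31, 2042 to November 30, 2042 (day 31 does not exist in November, so the month's last day is used).
November 30, 2042 is a Sunday, so it moves to the next business day, December 1, 2042 (Monday).
Final deadline: December 1, 2042.

December 1, 2042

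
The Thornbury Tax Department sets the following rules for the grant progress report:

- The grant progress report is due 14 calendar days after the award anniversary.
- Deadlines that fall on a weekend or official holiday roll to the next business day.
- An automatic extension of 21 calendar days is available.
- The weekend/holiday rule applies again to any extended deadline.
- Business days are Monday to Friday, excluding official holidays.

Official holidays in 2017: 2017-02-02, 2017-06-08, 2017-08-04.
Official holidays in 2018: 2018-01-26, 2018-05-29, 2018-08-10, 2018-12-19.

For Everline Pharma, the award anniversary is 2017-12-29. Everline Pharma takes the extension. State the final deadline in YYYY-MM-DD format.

Trigger date 2017-12-29 + 14 calendar days = 2018-01-12.
2018-01-12 (Friday) is already a business day.
Applying the 21-calendar-day extension: 2018-01-12 + 21 days = 2018-02-02.
2018-02-02 is a Friday and not a listed holiday, so it stands.
So the filing is due 2018-02-02.

2018-02-02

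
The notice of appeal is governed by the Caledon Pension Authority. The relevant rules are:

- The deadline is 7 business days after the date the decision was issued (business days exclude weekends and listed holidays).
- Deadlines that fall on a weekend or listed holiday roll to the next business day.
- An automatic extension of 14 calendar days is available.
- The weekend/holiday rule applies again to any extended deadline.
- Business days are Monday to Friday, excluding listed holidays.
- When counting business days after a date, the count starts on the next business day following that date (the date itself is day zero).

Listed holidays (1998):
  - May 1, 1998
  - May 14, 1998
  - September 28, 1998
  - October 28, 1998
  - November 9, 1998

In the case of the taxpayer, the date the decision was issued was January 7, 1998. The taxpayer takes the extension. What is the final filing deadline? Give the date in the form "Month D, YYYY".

January 30, 1998

7 business days after January 7, 1998, excluding weekends and holidays, is January 16, 1998.
January 16, 1998 (Friday) is already a business day.
Add the 14 calendar-day extension to January 16, 1998: January 30, 1998.
Since January 30, 1998 is a Friday and not a holiday, the date is unchanged.
Final deadline: January 30, 1998.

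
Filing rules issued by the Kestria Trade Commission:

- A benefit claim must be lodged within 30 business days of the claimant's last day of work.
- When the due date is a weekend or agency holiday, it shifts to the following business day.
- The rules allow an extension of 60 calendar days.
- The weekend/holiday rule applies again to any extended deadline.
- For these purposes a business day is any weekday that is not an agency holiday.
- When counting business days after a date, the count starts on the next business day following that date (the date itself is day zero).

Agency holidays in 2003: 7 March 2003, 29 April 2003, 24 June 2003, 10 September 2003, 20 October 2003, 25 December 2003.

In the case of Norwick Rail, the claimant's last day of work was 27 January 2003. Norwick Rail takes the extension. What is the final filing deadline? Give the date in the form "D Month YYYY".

Starting the day after 27 January 2003 and counting 30 business days lands on 11 March 2003.
11 March 2003 falls on a Tuesday, which is a business day, so no adjustment is needed.
The 60-calendar-day extension moves the deadline from 11 March 2003 to 10 May 2003.
10 May 2003 is a Saturday; the next business day is 12 May 2003 (Monday).
Final deadline: 12 May 2003.

12 May 2003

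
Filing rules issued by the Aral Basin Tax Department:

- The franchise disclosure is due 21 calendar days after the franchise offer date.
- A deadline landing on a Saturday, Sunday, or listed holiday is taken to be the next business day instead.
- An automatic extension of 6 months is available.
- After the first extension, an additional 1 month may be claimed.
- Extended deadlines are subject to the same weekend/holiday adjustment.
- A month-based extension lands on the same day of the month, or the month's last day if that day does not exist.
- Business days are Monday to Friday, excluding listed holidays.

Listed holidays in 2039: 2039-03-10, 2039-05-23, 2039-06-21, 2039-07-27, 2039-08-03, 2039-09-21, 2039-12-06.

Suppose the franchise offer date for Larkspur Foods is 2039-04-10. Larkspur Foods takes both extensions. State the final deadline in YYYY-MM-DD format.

21 calendar days after 2039-04-10 is 2039-05-01.
2039-05-01 is a Sunday; the next business day is 2039-05-02 (Monday).
Applying the 6 months extension: 6 months after 2039-05-02 is 2039-11-02.
2039-11-02 is a Wednesday and not a listed holiday, so it stands.
The 1 month extension carries 2039-11-02 to 2039-12-02.
2039-12-02 (Friday) is already a business day.
Final deadline: 2039-12-02.

2039-12-02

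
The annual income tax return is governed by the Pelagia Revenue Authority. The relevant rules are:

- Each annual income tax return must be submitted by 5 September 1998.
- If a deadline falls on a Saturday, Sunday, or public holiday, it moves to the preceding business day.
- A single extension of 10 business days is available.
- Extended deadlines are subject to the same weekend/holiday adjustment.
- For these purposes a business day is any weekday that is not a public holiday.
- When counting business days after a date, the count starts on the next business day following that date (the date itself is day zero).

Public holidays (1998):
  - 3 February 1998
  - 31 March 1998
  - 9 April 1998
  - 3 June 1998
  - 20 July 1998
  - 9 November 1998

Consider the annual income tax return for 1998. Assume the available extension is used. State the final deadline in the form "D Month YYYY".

The statutory due date is 5 September 1998.
5 September 1998 falls on a Saturday. Rolling to the preceding business day gives 4 September 1998, a Friday.
Applying the 10-business-day extension: 10 business days after 4 September 1998 is 18 September 1998.
Since 18 September 1998 is a Friday and not a holiday, the date is unchanged.
So the filing is due 18 September 1998.

18 September 1998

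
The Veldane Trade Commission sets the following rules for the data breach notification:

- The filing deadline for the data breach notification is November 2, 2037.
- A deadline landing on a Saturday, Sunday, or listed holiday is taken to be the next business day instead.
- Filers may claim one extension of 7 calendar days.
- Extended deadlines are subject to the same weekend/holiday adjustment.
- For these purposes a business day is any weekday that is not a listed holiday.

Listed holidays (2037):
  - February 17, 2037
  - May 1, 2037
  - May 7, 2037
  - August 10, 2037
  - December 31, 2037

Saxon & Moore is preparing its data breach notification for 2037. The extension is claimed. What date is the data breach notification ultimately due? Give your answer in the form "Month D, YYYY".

November 9, 2037

The statutory due date is November 2, 2037.
November 2, 2037 falls on a Monday, which is a business day, so no adjustment is needed.
Add the 7 calendar-day extension to November 2, 2037: November 9, 2037.
Since November 9, 2037 is a Monday and not a holiday, the date is unchanged.
Final deadline: November 9, 2037.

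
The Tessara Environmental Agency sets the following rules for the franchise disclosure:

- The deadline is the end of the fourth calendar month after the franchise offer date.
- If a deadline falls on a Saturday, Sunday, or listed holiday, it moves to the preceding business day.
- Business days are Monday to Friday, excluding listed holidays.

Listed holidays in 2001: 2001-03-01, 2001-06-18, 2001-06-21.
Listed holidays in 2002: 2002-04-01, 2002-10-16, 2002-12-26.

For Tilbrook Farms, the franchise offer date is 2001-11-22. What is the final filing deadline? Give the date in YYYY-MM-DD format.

2002-03-29

4 months after 2001-11-22 is March 2002; that month ends on 2002-03-31.
2002-03-31 is a Sunday, so it moves to the preceding business day, 2002-03-29 (Friday).
Final deadline: 2002-03-29.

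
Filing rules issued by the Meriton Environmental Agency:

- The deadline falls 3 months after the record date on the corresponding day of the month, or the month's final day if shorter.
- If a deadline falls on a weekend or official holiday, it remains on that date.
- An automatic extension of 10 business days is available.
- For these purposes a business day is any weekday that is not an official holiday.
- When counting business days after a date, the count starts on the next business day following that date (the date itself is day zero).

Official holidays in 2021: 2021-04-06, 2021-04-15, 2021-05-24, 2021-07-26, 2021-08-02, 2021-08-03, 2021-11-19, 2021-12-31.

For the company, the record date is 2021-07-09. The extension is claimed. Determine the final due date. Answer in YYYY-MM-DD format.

2021-10-22

3 months from 2021-07-09 is 2021-10-09.
No adjustment is made for weekends or holidays, so 2021-10-09 stands.
Counting 10 further business days from 2021-10-09 reaches 2021-10-22.
2021-10-22 is a Friday; no weekend or holiday adjustment applies.
Deadline: 2021-10-22.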